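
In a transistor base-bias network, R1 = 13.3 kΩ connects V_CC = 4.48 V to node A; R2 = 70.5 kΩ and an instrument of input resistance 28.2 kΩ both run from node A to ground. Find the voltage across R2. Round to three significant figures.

The load sits in parallel with R2, giving an effective lower resistance R2' = R2·R_L/(R2+R_L) = 20.14 kΩ.
Voltage divider with the loaded lower leg: V_out = 4.48 × 20.14/(13.3 + 20.14) = 4.48 × 0.6023 = 2.698 V.

V_out ≈ 2.70 V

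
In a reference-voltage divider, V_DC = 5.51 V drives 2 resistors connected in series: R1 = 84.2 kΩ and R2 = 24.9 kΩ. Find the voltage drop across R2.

Series total: ΣR = 84.2 + 24.9 = 109.1 kΩ.
Voltage divider: V = V_DC · (24.90 / 109.1) = 5.51 × 0.2282 = 1.258 V.

V ≈ 1.26 V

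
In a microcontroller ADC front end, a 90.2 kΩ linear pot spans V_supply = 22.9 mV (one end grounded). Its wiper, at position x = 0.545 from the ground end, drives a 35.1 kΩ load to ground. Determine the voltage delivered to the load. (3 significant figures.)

Lower segment x·R_p = 49.16 kΩ; upper segment (1−x)·R_p = 41.04 kΩ.
R_L loads the lower segment: effective lower R = 20.48 kΩ.
Then V_out = V_supply · 20.48/(41.04 + 20.48) = 7.623 mV.
(Unloaded: V_out = x·V_supply = 12.5 mV.)

V_out ≈ 7.62 mV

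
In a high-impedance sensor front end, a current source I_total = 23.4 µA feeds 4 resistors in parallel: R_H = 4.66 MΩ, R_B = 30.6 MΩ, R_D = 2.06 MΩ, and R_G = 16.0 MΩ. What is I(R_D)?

ΣG = 1/4.66 + 1/30.6 + 1/2.06 + 1/16.0 = 0.7952.
By the current-divider rule, I = I_total · G_k/ΣG = 23.4 × 0.6105 = 14.28 µA.

I ≈ 14.3 µA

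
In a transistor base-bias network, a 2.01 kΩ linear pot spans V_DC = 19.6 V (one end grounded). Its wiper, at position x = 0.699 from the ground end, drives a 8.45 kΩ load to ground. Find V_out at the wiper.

V_out ≈ 13.0 V

Split the track: R_lower = x·R_p = 1.405 kΩ, R_upper = (1−x)·R_p = 0.6050 kΩ.
R_L loads the lower segment: effective lower R = 1.205 kΩ.
Loaded-divider output: V_out = 19.6 × 0.6657 = 13.05 V.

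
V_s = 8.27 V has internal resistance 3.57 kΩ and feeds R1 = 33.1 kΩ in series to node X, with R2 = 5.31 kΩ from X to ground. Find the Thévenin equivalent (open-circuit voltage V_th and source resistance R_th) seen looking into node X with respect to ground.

R1' = 3.57 + 33.1 = 36.67 kΩ (source resistance + R1).
Open-circuit (no load on X): V_th = V_s · R2/(R1' + R2) = 8.27 × 5.31/(36.67 + 5.31) = 1.046 V.
With V_s suppressed (replaced by a short), R_th = R1' ‖ R2 = (36.67 × 5.31)/(36.67 + 5.31) = 4.638 kΩ.

V_th ≈ 1.05 V, R_th ≈ 4.64 kΩ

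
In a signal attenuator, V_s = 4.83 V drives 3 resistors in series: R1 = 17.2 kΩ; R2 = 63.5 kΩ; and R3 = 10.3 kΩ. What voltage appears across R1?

Total series resistance ΣR = 17.2 + 63.5 + 10.3 = 91.00 kΩ.
V = V_s · R/ΣR = 4.83 × 0.1890 = 0.9129 V.

V ≈ 0.913 V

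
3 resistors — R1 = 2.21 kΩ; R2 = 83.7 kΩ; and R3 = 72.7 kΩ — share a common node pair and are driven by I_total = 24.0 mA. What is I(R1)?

I ≈ 22.7 mA

Conductances: ΣG = 1/2.21 + 1/83.7 + 1/72.7 = 0.4782 (1/kΩ).
By the current-divider rule, I = I_total · G_k/ΣG = 24.0 × 0.9463 = 22.71 mA.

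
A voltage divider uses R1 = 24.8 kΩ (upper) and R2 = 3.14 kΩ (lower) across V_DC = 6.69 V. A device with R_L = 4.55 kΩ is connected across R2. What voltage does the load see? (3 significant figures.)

First combine the lower leg with the load: R2 ‖ R_L = 1.858 kΩ.
Voltage divider with the loaded lower leg: V_out = 6.69 × 1.858/(24.8 + 1.858) = 6.69 × 0.06969 = 0.4662 V.

V_out ≈ 0.466 V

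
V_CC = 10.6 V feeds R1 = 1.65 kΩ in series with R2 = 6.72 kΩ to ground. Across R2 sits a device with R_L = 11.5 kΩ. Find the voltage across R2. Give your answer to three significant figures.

V_out ≈ 7.63 V

R2 ‖ R_L = (6.72 × 11.5)/(6.72 + 11.5) = 4.241 kΩ.
Voltage divider with the loaded lower leg: V_out = 10.6 × 4.241/(1.65 + 4.241) = 10.6 × 0.7199 = 7.631 V.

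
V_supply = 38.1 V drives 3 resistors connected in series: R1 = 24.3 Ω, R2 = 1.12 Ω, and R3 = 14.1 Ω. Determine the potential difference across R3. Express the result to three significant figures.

ΣR = 24.3 + 1.12 + 14.1 = 39.52 Ω.
Voltage divider: V = V_supply · (14.10 / 39.52) = 38.1 × 0.3568 = 13.59 V.

V ≈ 13.6 V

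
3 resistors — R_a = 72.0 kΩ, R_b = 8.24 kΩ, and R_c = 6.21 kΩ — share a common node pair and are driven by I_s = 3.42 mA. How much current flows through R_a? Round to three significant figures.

I ≈ 0.160 mA

Total conductance ΣG = 1/72.0 + 1/8.24 + 1/6.21 = 0.2963 (units of 1/kΩ).
R_a takes the fraction G_k/ΣG = 0.01389/0.2963 = 0.04688, so I = 3.42 × 0.04688 = 0.1603 mA.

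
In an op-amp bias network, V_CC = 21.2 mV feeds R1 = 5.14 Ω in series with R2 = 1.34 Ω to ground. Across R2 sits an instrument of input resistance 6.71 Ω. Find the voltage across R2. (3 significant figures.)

V_out ≈ 3.78 mV

The load sits in parallel with R2, giving an effective lower resistance R2' = R2·R_L/(R2+R_L) = 1.117 Ω.
Voltage divider with the loaded lower leg: V_out = 21.2 × 1.117/(5.14 + 1.117) = 21.2 × 0.1785 = 3.784 mV.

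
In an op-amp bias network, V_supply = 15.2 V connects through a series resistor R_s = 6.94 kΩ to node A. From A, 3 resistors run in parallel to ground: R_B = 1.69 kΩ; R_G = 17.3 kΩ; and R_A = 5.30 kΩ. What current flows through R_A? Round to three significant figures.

I ≈ 0.421 mA

Parallel bank: R_p = 1/(1/1.69 + 1/17.3 + 1/5.30) = 1.193 kΩ.
Node voltage V_A = V_supply · R_p/(R_s + R_p) = 15.2 × 0.1467 = 2.230 V.
I(R_A) = V_A / R_A = 2.230/5.30 = 0.4207 mA.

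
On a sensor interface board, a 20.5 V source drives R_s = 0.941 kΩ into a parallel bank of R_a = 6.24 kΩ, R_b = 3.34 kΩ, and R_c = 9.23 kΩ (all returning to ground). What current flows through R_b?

Combine the parallel branches: R_p = (1/6.24 + 1/3.34 + 1/9.23)⁻¹ = 1.761 kΩ.
V_A by voltage divider: V_A = 20.5 × 1.761/(0.941 + 1.761) = 13.36 V.
Branch current I = V_A/R_b = 13.36/3.34 = 4.000 mA.

I ≈ 4.00 mA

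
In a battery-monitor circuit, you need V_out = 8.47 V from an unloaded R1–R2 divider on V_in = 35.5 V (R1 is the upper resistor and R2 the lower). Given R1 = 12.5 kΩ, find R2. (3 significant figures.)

R2 ≈ 3.92 kΩ

Required fraction k = V_out/V_in = 0.2386.
Rearranging, R2 = R1·k/(1−k) = 12.5 × 0.3134 = 3.917 kΩ.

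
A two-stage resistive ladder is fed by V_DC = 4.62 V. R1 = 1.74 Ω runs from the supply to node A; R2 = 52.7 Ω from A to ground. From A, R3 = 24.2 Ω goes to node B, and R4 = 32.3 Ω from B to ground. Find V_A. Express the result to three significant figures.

The second stage (R3 + R4 = 56.50 Ω) loads node A in parallel with R2.
R2 ‖ (R3+R4) = 27.27 Ω.
First divider: V_A = V_DC · 27.27/(1.74 + 27.27) = 4.343 V.

V_A ≈ 4.34 V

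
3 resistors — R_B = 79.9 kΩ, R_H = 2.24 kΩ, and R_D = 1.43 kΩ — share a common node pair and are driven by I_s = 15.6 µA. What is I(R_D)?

ΣG = 1/79.9 + 1/2.24 + 1/1.43 = 1.158.
R_D takes the fraction G_k/ΣG = 0.6993/1.158 = 0.6038, so I = 15.6 × 0.6038 = 9.419 µA.

I ≈ 9.42 µA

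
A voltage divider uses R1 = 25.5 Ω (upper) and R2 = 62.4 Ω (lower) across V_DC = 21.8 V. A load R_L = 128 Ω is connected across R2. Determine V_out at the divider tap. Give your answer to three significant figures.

First combine the lower leg with the load: R2 ‖ R_L = 41.95 Ω.
Then V_out = V_DC · R2'/(R1 + R2') = 21.8 × 41.95/67.45 = 13.56 V.
(Unloaded it would be 15.5 V; the load pulls it down.)

V_out ≈ 13.6 V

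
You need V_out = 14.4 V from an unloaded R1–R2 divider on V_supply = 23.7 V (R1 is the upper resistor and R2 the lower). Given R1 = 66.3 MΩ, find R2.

R2 ≈ 103 MΩ

The divider ratio is R2/(R1+R2) = 14.4/23.7 = 0.6076.
R2 = R1 · 0.6076/(1 − 0.6076) = 102.7 MΩ.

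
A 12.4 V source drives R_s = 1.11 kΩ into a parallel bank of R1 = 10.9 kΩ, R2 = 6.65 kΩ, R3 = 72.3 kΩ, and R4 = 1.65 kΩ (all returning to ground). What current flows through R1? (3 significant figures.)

Combine the parallel branches: R_p = (1/10.9 + 1/6.65 + 1/72.3 + 1/1.65)⁻¹ = 1.160 kΩ.
Node voltage V_A = V_in · R_p/(R_s + R_p) = 12.4 × 0.5110 = 6.337 V.
I(R1) = V_A / R1 = 6.337/10.9 = 0.5814 mA.
(Equivalently: I_total = 5.462 mA, then current-divider fraction G_k/ΣG = 0.1064.)

I ≈ 0.581 mA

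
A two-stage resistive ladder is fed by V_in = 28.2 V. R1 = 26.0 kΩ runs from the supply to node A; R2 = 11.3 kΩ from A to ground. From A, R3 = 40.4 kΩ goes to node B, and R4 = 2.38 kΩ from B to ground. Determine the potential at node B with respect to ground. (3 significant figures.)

Node A sees R2 in parallel with the series input of stage 2, R3 + R4 = 42.78 kΩ.
R2 ‖ (R3+R4) = 8.939 kΩ.
First divider: V_A = V_in · 8.939/(26.0 + 8.939) = 7.215 V.
Then the unloaded second divider: V_B = V_A × R4/(R3+R4) = 7.215 × 0.05563 = 0.4014 V.

V_B ≈ 0.401 V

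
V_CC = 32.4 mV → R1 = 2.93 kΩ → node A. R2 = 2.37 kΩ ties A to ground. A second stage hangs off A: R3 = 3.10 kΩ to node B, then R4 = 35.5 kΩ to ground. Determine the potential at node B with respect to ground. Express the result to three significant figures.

V_B ≈ 12.9 mV

The second stage (R3 + R4 = 38.60 kΩ) loads node A in parallel with R2.
Effective lower resistance at A: R2 ‖ 38.60 = 2.233 kΩ.
So V_A = 32.4 × 0.4325 = 14.01 mV.
Then the unloaded second divider: V_B = V_A × R4/(R3+R4) = 14.01 × 0.9197 = 12.89 mV.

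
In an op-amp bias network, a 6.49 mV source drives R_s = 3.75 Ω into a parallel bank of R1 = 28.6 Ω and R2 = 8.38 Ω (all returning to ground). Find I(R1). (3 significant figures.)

Combine the parallel branches: R_p = (1/28.6 + 1/8.38)⁻¹ = 6.481 Ω.
V_A = 6.49 × 6.481/10.23 = 4.111 mV.
Branch current I = V_A/R1 = 4.111/28.6 = 0.1437 mA.
(Check via current divider: I_total = 0.6343 mA; share G_k/ΣG = 0.2266 → same result.)

I ≈ 0.144 mA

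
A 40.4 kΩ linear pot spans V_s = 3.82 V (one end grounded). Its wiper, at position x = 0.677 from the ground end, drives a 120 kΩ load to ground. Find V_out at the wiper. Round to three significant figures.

V_out ≈ 2.41 V

Lower segment x·R_p = 27.35 kΩ; upper segment (1−x)·R_p = 13.05 kΩ.
R_L loads the lower segment: effective lower R = 22.27 kΩ.
Then V_out = V_s · 22.27/(13.05 + 22.27) = 2.409 V.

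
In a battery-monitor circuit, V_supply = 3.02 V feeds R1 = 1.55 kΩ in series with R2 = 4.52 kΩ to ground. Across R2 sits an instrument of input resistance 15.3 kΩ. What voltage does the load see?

R2 ‖ R_L = (4.52 × 15.3)/(4.52 + 15.3) = 3.489 kΩ.
Voltage divider with the loaded lower leg: V_out = 3.02 × 3.489/(1.55 + 3.489) = 3.02 × 0.6924 = 2.091 V.

V_out ≈ 2.09 V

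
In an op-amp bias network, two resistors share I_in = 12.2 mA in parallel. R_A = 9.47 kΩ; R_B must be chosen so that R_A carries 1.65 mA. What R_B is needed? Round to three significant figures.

Two-branch current divider: I_A = I_in · R_B/(R_A + R_B).
With f = 0.1352, R_B = R_A · f/(1−f) = 9.47 × 0.1564 = 1.481 kΩ.

R_B ≈ 1.48 kΩ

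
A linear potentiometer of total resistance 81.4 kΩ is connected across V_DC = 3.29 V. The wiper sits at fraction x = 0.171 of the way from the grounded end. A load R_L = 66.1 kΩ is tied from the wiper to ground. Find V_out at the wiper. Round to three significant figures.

Split the track: R_lower = x·R_p = 13.92 kΩ, R_upper = (1−x)·R_p = 67.48 kΩ.
Lower segment in parallel with the load: 13.92 ‖ 66.1 = 11.50 kΩ.
Then V_out = V_DC · 11.50/(67.48 + 11.50) = 0.4790 V.

V_out ≈ 0.479 V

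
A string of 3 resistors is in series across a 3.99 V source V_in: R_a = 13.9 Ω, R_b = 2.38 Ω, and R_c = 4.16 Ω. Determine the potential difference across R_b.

V ≈ 0.465 V

Series total: ΣR = 13.9 + 2.38 + 4.16 = 20.44 Ω.
V = V_in · R/ΣR = 3.99 × 0.1164 = 0.4646 V.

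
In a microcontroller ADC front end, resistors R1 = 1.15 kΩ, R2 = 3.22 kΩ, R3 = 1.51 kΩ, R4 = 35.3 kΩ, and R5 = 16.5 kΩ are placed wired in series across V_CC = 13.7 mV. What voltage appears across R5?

V ≈ 3.92 mV

Total series resistance ΣR = 1.15 + 3.22 + 1.51 + 35.3 + 16.5 = 57.68 kΩ.
Voltage divider: V = V_CC · (16.50 / 57.68) = 13.7 × 0.2861 = 3.919 mV.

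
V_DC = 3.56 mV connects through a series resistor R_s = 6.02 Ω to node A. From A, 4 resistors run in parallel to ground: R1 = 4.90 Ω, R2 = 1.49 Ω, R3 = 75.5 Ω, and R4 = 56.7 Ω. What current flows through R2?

Parallel bank: R_p = 1/(1/4.90 + 1/1.49 + 1/75.5 + 1/56.7) = 1.104 Ω.
V_A = 3.56 × 1.104/7.124 = 0.5515 mV.
Branch current I = V_A/R2 = 0.5515/1.49 = 0.3702 mA.
(Check via current divider: I_total = 0.4997 mA; share G_k/ΣG = 0.7407 → same result.)

I ≈ 0.370 mA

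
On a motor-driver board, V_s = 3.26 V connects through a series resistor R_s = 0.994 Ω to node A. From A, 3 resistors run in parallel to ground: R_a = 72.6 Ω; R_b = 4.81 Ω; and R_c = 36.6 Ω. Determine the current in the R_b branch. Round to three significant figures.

I ≈ 0.543 A

Combine the parallel branches: R_p = (1/72.6 + 1/4.81 + 1/36.6)⁻¹ = 4.016 Ω.
V_A by voltage divider: V_A = 3.26 × 4.016/(0.994 + 4.016) = 2.613 V.
I(R_b) = V_A / R_b = 2.613/4.81 = 0.5433 A.
(Check via current divider: I_total = 0.6507 A; share G_k/ΣG = 0.8350 → same result.)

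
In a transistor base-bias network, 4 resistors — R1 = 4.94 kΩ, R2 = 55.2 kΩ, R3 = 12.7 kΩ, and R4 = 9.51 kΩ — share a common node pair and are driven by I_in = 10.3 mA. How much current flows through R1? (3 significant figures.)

I ≈ 5.16 mA

ΣG = 1/4.94 + 1/55.2 + 1/12.7 + 1/9.51 = 0.4044.
By the current-divider rule, I = I_in · G_k/ΣG = 10.3 × 0.5005 = 5.155 mA.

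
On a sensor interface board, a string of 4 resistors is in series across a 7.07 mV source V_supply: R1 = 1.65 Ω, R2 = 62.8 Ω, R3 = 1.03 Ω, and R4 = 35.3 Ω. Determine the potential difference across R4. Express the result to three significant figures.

Series total: ΣR = 1.65 + 62.8 + 1.03 + 35.3 = 100.8 Ω.
Voltage divider: V = V_supply · (35.30 / 100.8) = 7.07 × 0.3503 = 2.476 mV.

V ≈ 2.48 mV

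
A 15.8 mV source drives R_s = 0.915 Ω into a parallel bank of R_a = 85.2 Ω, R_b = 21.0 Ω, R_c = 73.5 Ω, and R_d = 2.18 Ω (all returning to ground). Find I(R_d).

I ≈ 4.88 mA

Equivalent of the parallel group: R_p = 1.881 Ω.
Node voltage V_A = V_CC · R_p/(R_s + R_p) = 15.8 × 0.6727 = 10.63 mV.
I(R_d) = V_A / R_d = 10.63/2.18 = 4.876 mA.
(Check via current divider: I_total = 5.651 mA; share G_k/ΣG = 0.8628 → same result.)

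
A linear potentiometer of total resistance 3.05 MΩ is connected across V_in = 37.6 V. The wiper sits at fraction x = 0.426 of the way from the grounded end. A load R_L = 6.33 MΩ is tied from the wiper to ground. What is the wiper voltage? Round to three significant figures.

V_out ≈ 14.3 V

The pot divides into 1.751 MΩ above the wiper and 1.299 MΩ below.
R_L loads the lower segment: effective lower R = 1.078 MΩ.
Then V_out = V_in · 1.078/(1.751 + 1.078) = 14.33 V.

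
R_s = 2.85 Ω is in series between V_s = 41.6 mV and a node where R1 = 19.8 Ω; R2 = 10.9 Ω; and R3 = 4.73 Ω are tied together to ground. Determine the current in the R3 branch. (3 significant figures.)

I ≈ 4.38 mA

Equivalent of the parallel group: R_p = 2.828 Ω.
Node voltage V_A = V_s · R_p/(R_s + R_p) = 41.6 × 0.4980 = 20.72 mV.
Branch current I = V_A/R3 = 20.72/4.73 = 4.380 mA.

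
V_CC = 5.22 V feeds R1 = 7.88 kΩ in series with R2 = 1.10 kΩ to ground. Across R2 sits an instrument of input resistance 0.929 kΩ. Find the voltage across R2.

First combine the lower leg with the load: R2 ‖ R_L = 0.5036 kΩ.
Now apply the divider: V_out = 5.22 × 0.06007 = 0.3136 V.
(Unloaded it would be 0.639 V; the load pulls it down.)

V_out ≈ 0.314 V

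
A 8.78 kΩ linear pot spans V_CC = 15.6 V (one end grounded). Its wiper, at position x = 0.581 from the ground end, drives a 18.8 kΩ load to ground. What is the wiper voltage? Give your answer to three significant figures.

Lower segment x·R_p = 5.101 kΩ; upper segment (1−x)·R_p = 3.679 kΩ.
R_L loads the lower segment: effective lower R = 4.012 kΩ.
V_out = 15.6 × 4.012/(3.679 + 4.012) = 8.138 V.

V_out ≈ 8.14 V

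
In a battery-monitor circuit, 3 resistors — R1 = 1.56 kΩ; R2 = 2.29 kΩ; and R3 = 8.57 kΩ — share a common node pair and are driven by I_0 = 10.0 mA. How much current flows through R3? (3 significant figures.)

I ≈ 0.977 mA

Total conductance ΣG = 1/1.56 + 1/2.29 + 1/8.57 = 1.194 (units of 1/kΩ).
R3 takes the fraction G_k/ΣG = 0.1167/1.194 = 0.09769, so I = 10.0 × 0.09769 = 0.9769 mA.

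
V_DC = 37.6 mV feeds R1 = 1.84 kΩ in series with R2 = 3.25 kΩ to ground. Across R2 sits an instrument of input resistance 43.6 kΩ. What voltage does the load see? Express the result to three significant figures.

The load sits in parallel with R2, giving an effective lower resistance R2' = R2·R_L/(R2+R_L) = 3.025 kΩ.
Voltage divider with the loaded lower leg: V_out = 37.6 × 3.025/(1.84 + 3.025) = 37.6 × 0.6218 = 23.38 mV.
(Unloaded it would be 24.0 mV; the load pulls it down.)

V_out ≈ 23.4 mV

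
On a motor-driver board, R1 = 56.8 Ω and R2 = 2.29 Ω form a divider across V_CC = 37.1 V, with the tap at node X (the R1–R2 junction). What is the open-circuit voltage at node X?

V_th ≈ 1.44 V

With X open, the divider is unloaded: V_th = 37.1 × 2.29/59.09 = 1.438 V.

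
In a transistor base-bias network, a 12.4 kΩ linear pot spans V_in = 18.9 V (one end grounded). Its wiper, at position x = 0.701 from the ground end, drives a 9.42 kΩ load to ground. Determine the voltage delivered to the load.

Split the track: R_lower = x·R_p = 8.692 kΩ, R_upper = (1−x)·R_p = 3.708 kΩ.
R_L loads the lower segment: effective lower R = 4.521 kΩ.
Then V_out = V_in · 4.521/(3.708 + 4.521) = 10.38 V.

V_out ≈ 10.4 V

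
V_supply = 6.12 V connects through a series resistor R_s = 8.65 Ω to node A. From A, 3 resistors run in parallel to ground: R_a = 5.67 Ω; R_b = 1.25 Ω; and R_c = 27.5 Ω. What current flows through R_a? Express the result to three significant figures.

Combine the parallel branches: R_p = (1/5.67 + 1/1.25 + 1/27.5)⁻¹ = 0.9874 Ω.
Node voltage V_A = V_supply · R_p/(R_s + R_p) = 6.12 × 0.1025 = 0.6270 V.
Branch current I = V_A/R_a = 0.6270/5.67 = 0.1106 A.

I ≈ 0.111 A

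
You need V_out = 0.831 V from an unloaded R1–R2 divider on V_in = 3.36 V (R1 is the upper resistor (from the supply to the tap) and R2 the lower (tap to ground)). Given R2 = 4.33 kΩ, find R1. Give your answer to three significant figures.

R1 ≈ 13.2 kΩ

The divider ratio is R2/(R1+R2) = 0.831/3.36 = 0.2473.
Rearranging, R1 = R2·(1−k)/k = 4.33 × 3.043 = 13.18 kΩ.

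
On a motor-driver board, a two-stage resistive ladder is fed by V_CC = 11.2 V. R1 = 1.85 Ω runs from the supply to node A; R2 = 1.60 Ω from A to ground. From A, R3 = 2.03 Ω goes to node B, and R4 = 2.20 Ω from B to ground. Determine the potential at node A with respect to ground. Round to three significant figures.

V_A ≈ 4.32 V

Node A sees R2 in parallel with the series input of stage 2, R3 + R4 = 4.230 Ω.
R2 ‖ (R3+R4) = 1.161 Ω.
First divider: V_A = V_CC · 1.161/(1.85 + 1.161) = 4.318 V.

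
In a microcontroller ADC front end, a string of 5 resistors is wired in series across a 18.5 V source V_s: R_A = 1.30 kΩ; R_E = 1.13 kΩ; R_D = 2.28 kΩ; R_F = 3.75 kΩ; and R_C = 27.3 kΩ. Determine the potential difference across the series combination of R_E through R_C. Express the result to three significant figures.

Total series resistance ΣR = 1.30 + 1.13 + 2.28 + 3.75 + 27.3 = 35.76 kΩ.
R_{R_E..R_C} = 1.13 + 2.28 + 3.75 + 27.3 = 34.46 kΩ.
V = V_s · R/ΣR = 18.5 × 0.9636 = 17.83 V.

V ≈ 17.8 V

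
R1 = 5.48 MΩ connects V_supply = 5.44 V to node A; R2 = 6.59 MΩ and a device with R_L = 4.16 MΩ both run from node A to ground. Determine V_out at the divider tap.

V_out ≈ 1.73 V

First combine the lower leg with the load: R2 ‖ R_L = 2.550 MΩ.
Then V_out = V_supply · R2'/(R1 + R2') = 5.44 × 2.550/8.030 = 1.728 V.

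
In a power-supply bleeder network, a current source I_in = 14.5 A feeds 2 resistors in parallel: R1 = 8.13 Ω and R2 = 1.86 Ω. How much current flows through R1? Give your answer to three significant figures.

Two-branch current divider: I_k = I_in · R_other/(R_1 + R_2).
I(R1) = 14.5 × 1.86/(8.13 + 1.86) = 14.5 × 0.1862 = 2.700 A.

I ≈ 2.70 A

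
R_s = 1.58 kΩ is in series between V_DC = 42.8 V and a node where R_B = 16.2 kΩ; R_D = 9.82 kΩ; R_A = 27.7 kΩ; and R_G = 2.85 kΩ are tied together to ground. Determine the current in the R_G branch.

I ≈ 8.03 mA

Equivalent of the parallel group: R_p = 1.816 kΩ.
Node voltage V_A = V_DC · R_p/(R_s + R_p) = 42.8 × 0.5348 = 22.89 V.
I(R_G) = V_A / R_G = 22.89/2.85 = 8.031 mA.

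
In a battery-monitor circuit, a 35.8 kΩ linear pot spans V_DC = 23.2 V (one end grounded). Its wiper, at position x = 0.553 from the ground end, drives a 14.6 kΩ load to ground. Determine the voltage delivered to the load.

Lower segment x·R_p = 19.80 kΩ; upper segment (1−x)·R_p = 16.00 kΩ.
Lower segment in parallel with the load: 19.80 ‖ 14.6 = 8.403 kΩ.
Then V_out = V_DC · 8.403/(16.00 + 8.403) = 7.988 V.

V_out ≈ 7.99 V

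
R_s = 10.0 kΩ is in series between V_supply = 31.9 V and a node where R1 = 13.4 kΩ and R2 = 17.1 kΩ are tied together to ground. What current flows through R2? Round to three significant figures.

Parallel bank: R_p = 1/(1/13.4 + 1/17.1) = 7.513 kΩ.
V_A = 31.9 × 7.513/17.51 = 13.68 V.
Branch current I = V_A/R2 = 13.68/17.1 = 0.8003 mA.

I ≈ 0.800 mA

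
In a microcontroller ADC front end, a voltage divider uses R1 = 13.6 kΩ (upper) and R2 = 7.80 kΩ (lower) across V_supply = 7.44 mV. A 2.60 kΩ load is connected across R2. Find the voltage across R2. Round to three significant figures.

V_out ≈ 0.933 mV

First combine the lower leg with the load: R2 ‖ R_L = 1.950 kΩ.
Then V_out = V_supply · R2'/(R1 + R2') = 7.44 × 1.950/15.55 = 0.9330 mV.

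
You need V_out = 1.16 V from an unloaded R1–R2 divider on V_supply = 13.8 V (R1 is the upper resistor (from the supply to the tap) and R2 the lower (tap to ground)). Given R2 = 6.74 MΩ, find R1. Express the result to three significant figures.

Required fraction k = V_out/V_supply = 0.08406.
Rearranging, R1 = R2·(1−k)/k = 6.74 × 10.90 = 73.44 MΩ.

R1 ≈ 73.4 MΩ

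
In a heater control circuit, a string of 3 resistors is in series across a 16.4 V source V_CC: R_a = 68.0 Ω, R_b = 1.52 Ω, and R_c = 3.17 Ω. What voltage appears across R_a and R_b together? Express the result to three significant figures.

ΣR = 68.0 + 1.52 + 3.17 = 72.69 Ω.
R_{R_a..R_b} = 68.0 + 1.52 = 69.52 Ω.
V = V_CC · R/ΣR = 16.4 × 0.9564 = 15.68 V.

V ≈ 15.7 V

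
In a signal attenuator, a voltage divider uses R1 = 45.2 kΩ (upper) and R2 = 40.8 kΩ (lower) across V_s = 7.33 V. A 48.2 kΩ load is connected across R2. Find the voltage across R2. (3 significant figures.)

First combine the lower leg with the load: R2 ‖ R_L = 22.10 kΩ.
Voltage divider with the loaded lower leg: V_out = 7.33 × 22.10/(45.2 + 22.10) = 7.33 × 0.3283 = 2.407 V.

V_out ≈ 2.41 V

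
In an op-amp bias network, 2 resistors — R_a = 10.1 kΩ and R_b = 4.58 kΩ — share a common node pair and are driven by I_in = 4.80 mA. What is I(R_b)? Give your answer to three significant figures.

For two parallel branches, I_k = I_in · (other R)/(sum of R).
So I = 4.80 × 10.1/14.68 = 3.302 mA.

I ≈ 3.30 mA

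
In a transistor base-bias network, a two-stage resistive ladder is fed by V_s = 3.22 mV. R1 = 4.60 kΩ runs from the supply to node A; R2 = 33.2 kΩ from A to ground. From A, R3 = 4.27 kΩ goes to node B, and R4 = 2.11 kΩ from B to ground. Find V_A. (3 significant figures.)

V_A ≈ 1.73 mV

Node A sees R2 in parallel with the series input of stage 2, R3 + R4 = 6.380 kΩ.
Effective lower resistance at A: R2 ‖ 6.380 = 5.352 kΩ.
So V_A = 3.22 × 0.5378 = 1.732 mV.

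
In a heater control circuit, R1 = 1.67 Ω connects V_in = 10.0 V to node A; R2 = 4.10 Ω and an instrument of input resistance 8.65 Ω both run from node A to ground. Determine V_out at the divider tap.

R2 ‖ R_L = (4.10 × 8.65)/(4.10 + 8.65) = 2.782 Ω.
Then V_out = V_in · R2'/(R1 + R2') = 10.0 × 2.782/4.452 = 6.249 V.

V_out ≈ 6.25 V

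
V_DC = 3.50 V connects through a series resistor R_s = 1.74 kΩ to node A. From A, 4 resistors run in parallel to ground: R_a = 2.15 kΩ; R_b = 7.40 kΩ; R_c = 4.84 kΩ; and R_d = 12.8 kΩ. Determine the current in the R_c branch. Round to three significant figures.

I ≈ 0.285 mA

Equivalent of the parallel group: R_p = 1.130 kΩ.
V_A by voltage divider: V_A = 3.50 × 1.130/(1.74 + 1.130) = 1.378 V.
Branch current I = V_A/R_c = 1.378/4.84 = 0.2847 mA.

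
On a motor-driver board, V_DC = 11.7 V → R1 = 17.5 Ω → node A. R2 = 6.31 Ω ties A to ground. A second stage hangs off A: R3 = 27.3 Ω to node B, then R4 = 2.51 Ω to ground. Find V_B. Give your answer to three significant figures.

The second stage (R3 + R4 = 29.81 Ω) loads node A in parallel with R2.
R2 ‖ (R3+R4) = 5.208 Ω.
So V_A = 11.7 × 0.2293 = 2.683 V.
Stage 2 is unloaded, so V_B = V_A · R4/(R3+R4) = 2.683 × 2.51/29.81 = 0.2259 V.

V_B ≈ 0.226 V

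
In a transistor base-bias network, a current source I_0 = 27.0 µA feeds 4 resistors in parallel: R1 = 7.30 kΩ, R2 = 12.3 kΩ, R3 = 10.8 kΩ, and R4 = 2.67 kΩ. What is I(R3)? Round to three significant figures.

Total conductance ΣG = 1/7.30 + 1/12.3 + 1/10.8 + 1/2.67 = 0.6854 (units of 1/kΩ).
R3 takes the fraction G_k/ΣG = 0.09259/0.6854 = 0.1351, so I = 27.0 × 0.1351 = 3.647 µA.

I ≈ 3.65 µA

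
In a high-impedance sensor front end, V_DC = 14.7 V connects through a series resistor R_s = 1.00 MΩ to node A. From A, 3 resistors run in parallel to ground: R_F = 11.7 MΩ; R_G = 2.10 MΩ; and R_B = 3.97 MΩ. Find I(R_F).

I ≈ 0.693 µA

Combine the parallel branches: R_p = (1/11.7 + 1/2.10 + 1/3.97)⁻¹ = 1.229 MΩ.
Node voltage V_A = V_DC · R_p/(R_s + R_p) = 14.7 × 0.5514 = 8.106 V.
I(R_F) = V_A / R_F = 8.106/11.7 = 0.6928 µA.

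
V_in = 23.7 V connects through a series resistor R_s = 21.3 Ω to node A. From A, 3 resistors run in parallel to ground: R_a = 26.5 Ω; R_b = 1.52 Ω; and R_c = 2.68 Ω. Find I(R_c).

I ≈ 0.372 A

Equivalent of the parallel group: R_p = 0.9357 Ω.
V_A = 23.7 × 0.9357/22.24 = 0.9973 V.
Branch current I = V_A/R_c = 0.9973/2.68 = 0.3721 A.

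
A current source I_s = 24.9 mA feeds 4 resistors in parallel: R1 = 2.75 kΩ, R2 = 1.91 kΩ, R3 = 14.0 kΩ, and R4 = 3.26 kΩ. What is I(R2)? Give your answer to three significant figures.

Total conductance ΣG = 1/2.75 + 1/1.91 + 1/14.0 + 1/3.26 = 1.265 (units of 1/kΩ).
Current divider: I(R2) = I_s · G_k/ΣG = 24.9 × (0.5236/1.265) = 24.9 × 0.4138 = 10.30 mA.

I ≈ 10.3 mA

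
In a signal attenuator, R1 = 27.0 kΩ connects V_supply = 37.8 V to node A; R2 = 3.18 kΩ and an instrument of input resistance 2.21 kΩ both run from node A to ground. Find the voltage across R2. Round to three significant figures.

First combine the lower leg with the load: R2 ‖ R_L = 1.304 kΩ.
Voltage divider with the loaded lower leg: V_out = 37.8 × 1.304/(27.0 + 1.304) = 37.8 × 0.04607 = 1.741 V.

V_out ≈ 1.74 V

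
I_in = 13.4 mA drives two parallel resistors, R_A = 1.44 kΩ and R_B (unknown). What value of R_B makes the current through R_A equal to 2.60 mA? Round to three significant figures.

R_B ≈ 0.347 kΩ

The fraction through R_A equals R_B/(R_A+R_B).
2.60/13.4 = R_B/(R_A + R_B) → R_B = R_A · (0.1940)/(1 − 0.1940) = 1.44 × 0.2407 = 0.3467 kΩ.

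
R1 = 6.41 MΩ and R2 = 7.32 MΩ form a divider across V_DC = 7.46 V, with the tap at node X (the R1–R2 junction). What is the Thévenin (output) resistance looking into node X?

With V_DC suppressed (replaced by a short), R_th = R1 ‖ R2 = (6.410 × 7.32)/(6.410 + 7.32) = 3.417 MΩ.

R_th ≈ 3.42 MΩ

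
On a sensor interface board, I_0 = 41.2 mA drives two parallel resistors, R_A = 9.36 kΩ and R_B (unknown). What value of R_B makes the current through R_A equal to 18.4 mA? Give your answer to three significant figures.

In a two-way split, I_A/I_0 = R_B/(R_A + R_B).
18.4/41.2 = R_B/(R_A + R_B) → R_B = R_A · (0.4466)/(1 − 0.4466) = 9.36 × 0.8070 = 7.554 kΩ.

R_B ≈ 7.55 kΩ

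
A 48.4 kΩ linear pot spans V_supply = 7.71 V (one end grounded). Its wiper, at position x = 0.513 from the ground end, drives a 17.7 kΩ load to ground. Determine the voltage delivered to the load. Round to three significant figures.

V_out ≈ 2.35 V

Lower segment x·R_p = 24.83 kΩ; upper segment (1−x)·R_p = 23.57 kΩ.
(x·R_p) ‖ R_L = 10.33 kΩ.
V_out = 7.71 × 10.33/(23.57 + 10.33) = 2.350 V.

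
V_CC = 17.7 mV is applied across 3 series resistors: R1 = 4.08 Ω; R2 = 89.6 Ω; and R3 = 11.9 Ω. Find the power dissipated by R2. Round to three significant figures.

Series current I = V_CC/ΣR = 17.7/105.6 = 0.1676 mA.
P = I²R = 0.02810 × 89.6 = 2.518 µW.

P ≈ 2.52 µW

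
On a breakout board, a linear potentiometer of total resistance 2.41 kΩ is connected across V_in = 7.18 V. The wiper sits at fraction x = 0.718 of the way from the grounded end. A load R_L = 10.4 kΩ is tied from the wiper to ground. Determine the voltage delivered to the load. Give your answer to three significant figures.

V_out ≈ 4.92 V

The pot divides into 0.6796 kΩ above the wiper and 1.730 kΩ below.
R_L loads the lower segment: effective lower R = 1.484 kΩ.
Then V_out = V_in · 1.484/(0.6796 + 1.484) = 4.924 V.
(Unloaded: V_out = x·V_in = 5.16 V.)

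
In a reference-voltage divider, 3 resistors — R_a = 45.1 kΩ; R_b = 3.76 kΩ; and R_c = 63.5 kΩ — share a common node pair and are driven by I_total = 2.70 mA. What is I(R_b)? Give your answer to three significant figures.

I ≈ 2.36 mA

Total conductance ΣG = 1/45.1 + 1/3.76 + 1/63.5 = 0.3039 (units of 1/kΩ).
By the current-divider rule, I = I_total · G_k/ΣG = 2.70 × 0.8752 = 2.363 mA.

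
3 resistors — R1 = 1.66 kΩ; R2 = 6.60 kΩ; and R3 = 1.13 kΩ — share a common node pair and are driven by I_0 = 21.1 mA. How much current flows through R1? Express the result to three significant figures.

I ≈ 7.76 mA

Conductances: ΣG = 1/1.66 + 1/6.60 + 1/1.13 = 1.639 (1/kΩ).
Current divider: I(R1) = I_0 · G_k/ΣG = 21.1 × (0.6024/1.639) = 21.1 × 0.3676 = 7.756 mA.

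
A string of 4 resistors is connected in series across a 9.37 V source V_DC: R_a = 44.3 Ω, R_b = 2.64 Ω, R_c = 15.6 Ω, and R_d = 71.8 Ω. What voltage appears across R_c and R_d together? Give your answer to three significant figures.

Total series resistance ΣR = 44.3 + 2.64 + 15.6 + 71.8 = 134.3 Ω.
R_{R_c..R_d} = 15.6 + 71.8 = 87.40 Ω.
Voltage divider: V = V_DC · (87.40 / 134.3) = 9.37 × 0.6506 = 6.096 V.

V ≈ 6.10 V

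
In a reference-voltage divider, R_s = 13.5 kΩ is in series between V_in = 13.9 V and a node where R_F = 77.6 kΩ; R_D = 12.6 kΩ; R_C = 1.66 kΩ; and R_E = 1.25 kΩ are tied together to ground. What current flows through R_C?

I ≈ 0.395 mA

Equivalent of the parallel group: R_p = 0.6690 kΩ.
V_A = 13.9 × 0.6690/14.17 = 0.6563 V.
Branch current I = V_A/R_C = 0.6563/1.66 = 0.3954 mA.
(Equivalently: I_total = 0.9810 mA, then current-divider fraction G_k/ΣG = 0.4030.)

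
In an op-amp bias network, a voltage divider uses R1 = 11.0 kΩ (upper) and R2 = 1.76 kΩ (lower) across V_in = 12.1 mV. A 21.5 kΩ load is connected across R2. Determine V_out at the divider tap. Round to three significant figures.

The load sits in parallel with R2, giving an effective lower resistance R2' = R2·R_L/(R2+R_L) = 1.627 kΩ.
Voltage divider with the loaded lower leg: V_out = 12.1 × 1.627/(11.0 + 1.627) = 12.1 × 0.1288 = 1.559 mV.
(Unloaded it would be 1.67 mV; the load pulls it down.)

V_out ≈ 1.56 mV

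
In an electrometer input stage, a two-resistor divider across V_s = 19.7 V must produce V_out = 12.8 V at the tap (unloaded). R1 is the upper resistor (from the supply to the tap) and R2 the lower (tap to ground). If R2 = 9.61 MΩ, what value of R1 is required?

R1 ≈ 5.18 MΩ

Required fraction k = V_out/V_s = 0.6497.
R1 = R2·(1/k − 1) = 9.61 × 0.5391 = 5.180 MΩ.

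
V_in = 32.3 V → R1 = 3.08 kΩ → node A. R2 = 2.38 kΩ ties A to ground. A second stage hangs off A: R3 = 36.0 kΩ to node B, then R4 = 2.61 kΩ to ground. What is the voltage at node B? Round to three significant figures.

V_B ≈ 0.920 V

Looking into the second stage from A: R3 + R4 = 38.61 kΩ appears in parallel with R2.
Effective lower resistance at A: R2 ‖ 38.61 = 2.242 kΩ.
V_A = 32.3 × 2.242/(3.08 + 2.242) = 13.61 V.
V_B = V_A × 0.06760 = 0.9198 V.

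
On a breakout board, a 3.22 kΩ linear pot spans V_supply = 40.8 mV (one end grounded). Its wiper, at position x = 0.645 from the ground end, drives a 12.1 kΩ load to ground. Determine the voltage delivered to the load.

V_out ≈ 24.8 mV

The pot divides into 1.143 kΩ above the wiper and 2.077 kΩ below.
R_L loads the lower segment: effective lower R = 1.773 kΩ.
Loaded-divider output: V_out = 40.8 × 0.6080 = 24.80 mV.
(Unloaded: V_out = x·V_supply = 26.3 mV.)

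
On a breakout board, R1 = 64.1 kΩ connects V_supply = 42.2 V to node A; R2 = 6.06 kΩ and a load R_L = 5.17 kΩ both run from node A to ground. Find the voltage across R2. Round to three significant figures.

R2 ‖ R_L = (6.06 × 5.17)/(6.06 + 5.17) = 2.790 kΩ.
Now apply the divider: V_out = 42.2 × 0.04171 = 1.760 V.

V_out ≈ 1.76 V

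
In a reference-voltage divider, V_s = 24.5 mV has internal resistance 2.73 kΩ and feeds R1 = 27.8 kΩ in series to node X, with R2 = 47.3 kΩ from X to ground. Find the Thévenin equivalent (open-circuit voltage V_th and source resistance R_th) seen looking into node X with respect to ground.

V_th ≈ 14.9 mV, R_th ≈ 18.6 kΩ

R1' = 2.73 + 27.8 = 30.53 kΩ (source resistance + R1).
With X open, the divider is unloaded: V_th = 24.5 × 47.3/77.83 = 14.89 mV.
With V_s suppressed (replaced by a short), R_th = R1' ‖ R2 = (30.53 × 47.3)/(30.53 + 47.3) = 18.55 kΩ.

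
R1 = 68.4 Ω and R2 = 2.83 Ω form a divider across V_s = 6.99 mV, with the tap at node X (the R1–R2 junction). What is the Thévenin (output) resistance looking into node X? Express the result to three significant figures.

Zeroing V_s shorts the top of R1 to ground, so R_th = R1 ‖ R2 = 2.718 Ω.

R_th ≈ 2.72 Ω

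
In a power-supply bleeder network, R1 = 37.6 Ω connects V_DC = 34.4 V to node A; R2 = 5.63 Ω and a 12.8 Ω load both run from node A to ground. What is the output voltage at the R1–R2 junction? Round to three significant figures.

The load sits in parallel with R2, giving an effective lower resistance R2' = R2·R_L/(R2+R_L) = 3.910 Ω.
Then V_out = V_DC · R2'/(R1 + R2') = 34.4 × 3.910/41.51 = 3.240 V.
(Unloaded it would be 4.48 V; the load pulls it down.)

V_out ≈ 3.24 V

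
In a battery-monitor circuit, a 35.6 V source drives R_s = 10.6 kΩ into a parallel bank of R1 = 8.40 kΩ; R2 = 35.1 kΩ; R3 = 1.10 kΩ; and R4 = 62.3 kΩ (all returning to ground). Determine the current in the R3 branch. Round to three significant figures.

I ≈ 2.62 mA

Combine the parallel branches: R_p = (1/8.40 + 1/35.1 + 1/1.10 + 1/62.3)⁻¹ = 0.9322 kΩ.
V_A = 35.6 × 0.9322/11.53 = 2.878 V.
I(R3) = V_A / R3 = 2.878/1.10 = 2.616 mA.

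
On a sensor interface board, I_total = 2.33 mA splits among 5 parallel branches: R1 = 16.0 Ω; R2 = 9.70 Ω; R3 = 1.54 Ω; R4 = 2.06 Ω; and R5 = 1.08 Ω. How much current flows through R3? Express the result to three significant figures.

Total conductance ΣG = 1/16.0 + 1/9.70 + 1/1.54 + 1/2.06 + 1/1.08 = 2.226 (units of 1/Ω).
Current divider: I(R3) = I_total · G_k/ΣG = 2.33 × (0.6494/2.226) = 2.33 × 0.2917 = 0.6796 mA.

I ≈ 0.680 mA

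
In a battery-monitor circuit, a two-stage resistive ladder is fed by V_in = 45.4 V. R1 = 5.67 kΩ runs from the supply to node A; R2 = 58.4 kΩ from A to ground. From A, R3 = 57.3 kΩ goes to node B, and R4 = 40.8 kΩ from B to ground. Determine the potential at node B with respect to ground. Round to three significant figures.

V_B ≈ 16.3 V

Looking into the second stage from A: R3 + R4 = 98.10 kΩ appears in parallel with R2.
Effective lower resistance at A: R2 ‖ 98.10 = 36.61 kΩ.
First divider: V_A = V_in · 36.61/(5.67 + 36.61) = 39.31 V.
V_B = V_A × 0.4159 = 16.35 V.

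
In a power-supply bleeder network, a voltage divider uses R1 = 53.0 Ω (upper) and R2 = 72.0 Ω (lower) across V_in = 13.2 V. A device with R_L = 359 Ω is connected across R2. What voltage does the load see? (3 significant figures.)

First combine the lower leg with the load: R2 ‖ R_L = 59.97 Ω.
Now apply the divider: V_out = 13.2 × 0.5309 = 7.007 V.

V_out ≈ 7.01 V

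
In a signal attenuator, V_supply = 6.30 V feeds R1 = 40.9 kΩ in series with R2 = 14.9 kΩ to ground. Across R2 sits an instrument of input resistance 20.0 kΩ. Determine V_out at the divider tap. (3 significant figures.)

R2 ‖ R_L = (14.9 × 20.0)/(14.9 + 20.0) = 8.539 kΩ.
Then V_out = V_supply · R2'/(R1 + R2') = 6.30 × 8.539/49.44 = 1.088 V.

V_out ≈ 1.09 V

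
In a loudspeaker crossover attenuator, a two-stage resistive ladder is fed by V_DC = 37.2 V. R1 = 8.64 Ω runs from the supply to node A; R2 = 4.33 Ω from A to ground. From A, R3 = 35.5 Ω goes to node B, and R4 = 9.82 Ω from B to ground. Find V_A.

V_A ≈ 11.7 V

Looking into the second stage from A: R3 + R4 = 45.32 Ω appears in parallel with R2.
Effective lower resistance at A: R2 ‖ 45.32 = 3.952 Ω.
First divider: V_A = V_DC · 3.952/(8.64 + 3.952) = 11.68 V.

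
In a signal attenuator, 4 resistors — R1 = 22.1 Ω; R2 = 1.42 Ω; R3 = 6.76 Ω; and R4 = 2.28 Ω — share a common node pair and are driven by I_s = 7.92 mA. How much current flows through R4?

Conductances: ΣG = 1/22.1 + 1/1.42 + 1/6.76 + 1/2.28 = 1.336 (1/Ω).
R4 takes the fraction G_k/ΣG = 0.4386/1.336 = 0.3283, so I = 7.92 × 0.3283 = 2.600 mA.

I ≈ 2.60 mA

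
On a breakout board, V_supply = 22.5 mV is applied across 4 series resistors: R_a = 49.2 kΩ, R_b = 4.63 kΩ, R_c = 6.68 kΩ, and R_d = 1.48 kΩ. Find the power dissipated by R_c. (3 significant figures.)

ΣR = 61.99 kΩ → I = 22.5/61.99 = 0.3630 µA.
V(R_c) = I·R = 2.425 mV; P = V·I = 2.425 × 0.3630 = 0.8800 nW.

P ≈ 0.880 nW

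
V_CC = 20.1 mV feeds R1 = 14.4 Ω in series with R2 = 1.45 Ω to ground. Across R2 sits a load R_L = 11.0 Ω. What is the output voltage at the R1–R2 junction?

V_out ≈ 1.64 mV

R2 ‖ R_L = (1.45 × 11.0)/(1.45 + 11.0) = 1.281 Ω.
Now apply the divider: V_out = 20.1 × 0.08170 = 1.642 mV.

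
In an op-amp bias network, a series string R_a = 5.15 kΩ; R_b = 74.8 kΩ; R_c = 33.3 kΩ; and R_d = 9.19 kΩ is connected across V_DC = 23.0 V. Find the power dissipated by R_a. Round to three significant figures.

P ≈ 0.182 mW

The common current is I = 23.0/122.4 = 0.1878 mA.
P(R_a) = I²·R_a = (0.1878)² × 5.15 = 0.1817 mW.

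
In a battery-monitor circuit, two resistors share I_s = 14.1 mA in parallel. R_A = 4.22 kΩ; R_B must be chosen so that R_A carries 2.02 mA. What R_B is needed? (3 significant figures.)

The fraction through R_A equals R_B/(R_A+R_B).
2.02/14.1 = R_B/(R_A + R_B) → R_B = R_A · (0.1433)/(1 − 0.1433) = 4.22 × 0.1672 = 0.7057 kΩ.

R_B ≈ 0.706 kΩ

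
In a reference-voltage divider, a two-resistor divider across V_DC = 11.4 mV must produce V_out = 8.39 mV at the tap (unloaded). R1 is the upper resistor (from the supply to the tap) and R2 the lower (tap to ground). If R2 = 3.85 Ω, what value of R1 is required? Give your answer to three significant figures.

Required fraction k = V_out/V_DC = 0.7360.
R1 = R2·(1/k − 1) = 3.85 × 0.3588 = 1.381 Ω.

R1 ≈ 1.38 Ω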